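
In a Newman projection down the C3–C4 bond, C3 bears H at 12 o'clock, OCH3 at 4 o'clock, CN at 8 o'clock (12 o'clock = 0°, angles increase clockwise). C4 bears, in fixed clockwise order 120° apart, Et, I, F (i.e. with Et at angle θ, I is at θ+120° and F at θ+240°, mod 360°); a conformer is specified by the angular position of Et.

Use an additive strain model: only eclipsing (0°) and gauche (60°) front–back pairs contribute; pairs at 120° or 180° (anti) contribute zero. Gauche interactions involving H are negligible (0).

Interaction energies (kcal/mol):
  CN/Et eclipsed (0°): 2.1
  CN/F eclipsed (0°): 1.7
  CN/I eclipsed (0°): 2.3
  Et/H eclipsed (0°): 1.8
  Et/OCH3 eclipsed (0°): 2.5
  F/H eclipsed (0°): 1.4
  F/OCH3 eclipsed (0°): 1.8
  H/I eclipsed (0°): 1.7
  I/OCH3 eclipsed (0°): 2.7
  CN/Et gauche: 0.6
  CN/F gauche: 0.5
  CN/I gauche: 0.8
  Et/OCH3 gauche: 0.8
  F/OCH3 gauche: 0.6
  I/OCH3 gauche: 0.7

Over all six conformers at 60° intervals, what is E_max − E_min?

Et at 0° is eclipsed. H at 0° is eclipsed with Et at 0° (1.8); OCH3 at 120° is eclipsed with I at 120° (2.7); CN at 240° is eclipsed with F at 240° (1.7). Total 6.2 kcal/mol.
Et at 60° is staggered. OCH3 at 120° is gauche with Et at 60° (0.8); OCH3 at 120° is gauche with I at 180° (0.7); CN at 240° is gauche with I at 180° (0.8); CN at 240° is gauche with F at 300° (0.5). Total 2.8 kcal/mol.
Et at 120° is eclipsed. H at 0° is eclipsed with F at 0° (1.4); OCH3 at 120° is eclipsed with Et at 120° (2.5); CN at 240° is eclipsed with I at 240° (2.3). Total 6.2 kcal/mol.
Et at 180° is staggered. OCH3 at 120° is gauche with Et at 180° (0.8); OCH3 at 120° is gauche with F at 60° (0.6); CN at 240° is gauche with Et at 180° (0.6); CN at 240° is gauche with I at 300° (0.8). Total 2.8 kcal/mol.
Et at 240° is eclipsed. H at 0° is eclipsed with I at 0° (1.7); OCH3 at 120° is eclipsed with F at 120° (1.8); CN at 240° is eclipsed with Et at 240° (2.1). Total 5.6 kcal/mol.
Et at 300° is staggered. OCH3 at 120° is gauche with I at 60° (0.7); OCH3 at 120° is gauche with F at 180° (0.6); CN at 240° is gauche with Et at 300° (0.6); CN at 240° is gauche with F at 180° (0.5). Total 2.4 kcal/mol.
Max at 0° (6.2 kcal/mol), min at 300° (2.4 kcal/mol); barrier = 3.8 kcal/mol.

3.8 kcal/mol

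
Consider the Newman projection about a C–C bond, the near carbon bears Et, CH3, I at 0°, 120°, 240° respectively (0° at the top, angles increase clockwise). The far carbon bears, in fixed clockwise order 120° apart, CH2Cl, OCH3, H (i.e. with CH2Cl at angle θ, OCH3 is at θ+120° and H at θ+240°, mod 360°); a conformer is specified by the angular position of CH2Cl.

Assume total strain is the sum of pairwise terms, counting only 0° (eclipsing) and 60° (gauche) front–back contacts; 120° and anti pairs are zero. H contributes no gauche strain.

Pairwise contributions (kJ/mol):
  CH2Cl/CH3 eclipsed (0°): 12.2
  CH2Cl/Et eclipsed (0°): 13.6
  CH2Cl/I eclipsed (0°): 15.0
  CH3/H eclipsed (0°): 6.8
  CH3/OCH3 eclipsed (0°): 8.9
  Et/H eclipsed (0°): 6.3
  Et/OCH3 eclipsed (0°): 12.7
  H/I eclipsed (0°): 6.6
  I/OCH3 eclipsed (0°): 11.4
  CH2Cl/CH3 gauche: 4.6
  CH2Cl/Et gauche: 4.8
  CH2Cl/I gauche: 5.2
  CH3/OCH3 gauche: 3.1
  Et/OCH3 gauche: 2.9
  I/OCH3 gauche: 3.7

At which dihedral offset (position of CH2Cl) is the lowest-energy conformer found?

CH2Cl at 0° (eclipsed): Et(0°)/CH2Cl(0°) eclipsed 13.6; CH3(120°)/OCH3(120°) eclipsed 8.9; I(240°)/H(240°) eclipsed 6.6 → 29.1 kJ/mol.
CH2Cl at 60° (staggered): Et(0°)/CH2Cl(60°) gauche 4.8; CH3(120°)/CH2Cl(60°) gauche 4.6; CH3(120°)/OCH3(180°) gauche 3.1; I(240°)/OCH3(180°) gauche 3.7 → 16.2 kJ/mol.
CH2Cl at 120° (eclipsed): Et(0°)/H(0°) eclipsed 6.3; CH3(120°)/CH2Cl(120°) eclipsed 12.2; I(240°)/OCH3(240°) eclipsed 11.4 → 29.9 kJ/mol.
CH2Cl at 180° (staggered): Et(0°)/OCH3(300°) gauche 2.9; CH3(120°)/CH2Cl(180°) gauche 4.6; I(240°)/CH2Cl(180°) gauche 5.2; I(240°)/OCH3(300°) gauche 3.7 → 16.4 kJ/mol.
CH2Cl at 240° (eclipsed): Et(0°)/OCH3(0°) eclipsed 12.7; CH3(120°)/H(120°) eclipsed 6.8; I(240°)/CH2Cl(240°) eclipsed 15.0 → 34.5 kJ/mol.
CH2Cl at 300° (staggered): Et(0°)/CH2Cl(300°) gauche 4.8; Et(0°)/OCH3(60°) gauche 2.9; CH3(120°)/OCH3(60°) gauche 3.1; I(240°)/CH2Cl(300°) gauche 5.2 → 16.0 kJ/mol.
The minimum (16.0 kJ/mol) occurs with CH2Cl at 300°.

300°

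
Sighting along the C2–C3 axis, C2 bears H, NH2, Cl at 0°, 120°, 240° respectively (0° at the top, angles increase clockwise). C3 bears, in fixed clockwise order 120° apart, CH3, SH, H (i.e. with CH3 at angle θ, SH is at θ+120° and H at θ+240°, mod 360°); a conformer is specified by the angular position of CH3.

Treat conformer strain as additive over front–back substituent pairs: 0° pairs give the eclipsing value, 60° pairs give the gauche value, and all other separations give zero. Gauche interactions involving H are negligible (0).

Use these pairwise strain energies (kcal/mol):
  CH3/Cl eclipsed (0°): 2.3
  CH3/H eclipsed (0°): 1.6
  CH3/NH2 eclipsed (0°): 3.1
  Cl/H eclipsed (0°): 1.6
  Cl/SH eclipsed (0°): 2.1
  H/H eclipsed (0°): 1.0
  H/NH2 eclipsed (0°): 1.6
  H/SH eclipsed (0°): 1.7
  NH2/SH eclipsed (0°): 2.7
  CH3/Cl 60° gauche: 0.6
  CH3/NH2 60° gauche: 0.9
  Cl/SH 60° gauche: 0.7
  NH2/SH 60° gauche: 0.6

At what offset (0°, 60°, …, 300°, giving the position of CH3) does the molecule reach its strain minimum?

CH3 at 0° (eclipsed): H–CH3 eclipsed, NH2–SH eclipsed, Cl–H eclipsed; 1.6 + 2.7 + 1.6 = 5.9 kcal/mol.
CH3 at 60° (staggered): NH2–CH3 gauche, NH2–SH gauche, Cl–SH gauche; 0.9 + 0.6 + 0.7 = 2.2 kcal/mol.
CH3 at 120° (eclipsed): H–H eclipsed, NH2–CH3 eclipsed, Cl–SH eclipsed; 1.0 + 3.1 + 2.1 = 6.2 kcal/mol.
CH3 at 180° (staggered): NH2–CH3 gauche, Cl–CH3 gauche, Cl–SH gauche; 0.9 + 0.6 + 0.7 = 2.2 kcal/mol.
CH3 at 240° (eclipsed): H–SH eclipsed, NH2–H eclipsed, Cl–CH3 eclipsed; 1.7 + 1.6 + 2.3 = 5.6 kcal/mol.
CH3 at 300° (staggered): NH2–SH gauche, Cl–CH3 gauche; 0.6 + 0.6 = 1.2 kcal/mol.
The minimum (1.2 kcal/mol) occurs with CH3 at 300°.

300°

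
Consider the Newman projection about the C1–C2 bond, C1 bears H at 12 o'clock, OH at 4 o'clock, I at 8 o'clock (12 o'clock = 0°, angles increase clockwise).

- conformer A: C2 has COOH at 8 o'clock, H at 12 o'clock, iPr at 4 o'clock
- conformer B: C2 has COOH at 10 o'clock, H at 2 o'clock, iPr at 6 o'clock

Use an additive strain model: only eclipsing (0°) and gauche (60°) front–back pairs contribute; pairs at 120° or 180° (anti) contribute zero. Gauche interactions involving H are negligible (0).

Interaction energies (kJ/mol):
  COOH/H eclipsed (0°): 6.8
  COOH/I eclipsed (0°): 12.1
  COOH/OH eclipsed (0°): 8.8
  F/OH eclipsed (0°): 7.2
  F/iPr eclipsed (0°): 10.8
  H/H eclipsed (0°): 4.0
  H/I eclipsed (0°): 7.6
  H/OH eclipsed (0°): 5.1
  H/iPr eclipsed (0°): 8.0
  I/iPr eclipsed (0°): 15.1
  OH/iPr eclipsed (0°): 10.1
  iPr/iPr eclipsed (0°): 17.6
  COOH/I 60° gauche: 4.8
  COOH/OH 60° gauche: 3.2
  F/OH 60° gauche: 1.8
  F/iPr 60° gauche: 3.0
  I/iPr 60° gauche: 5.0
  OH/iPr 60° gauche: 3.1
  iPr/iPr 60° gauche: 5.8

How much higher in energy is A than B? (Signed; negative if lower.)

A (eclipsed): H(0°)/H(0°) eclipsed 4.0; OH(120°)/iPr(120°) eclipsed 10.1; I(240°)/COOH(240°) eclipsed 12.1 → 26.2 kJ/mol.
B (staggered): OH(120°)/iPr(180°) gauche 3.1; I(240°)/COOH(300°) gauche 4.8; I(240°)/iPr(180°) gauche 5.0 → 12.9 kJ/mol.
E(A) − E(B) = 26.2 − 12.9 = +13.3 kJ/mol.

+13.3 kJ/mol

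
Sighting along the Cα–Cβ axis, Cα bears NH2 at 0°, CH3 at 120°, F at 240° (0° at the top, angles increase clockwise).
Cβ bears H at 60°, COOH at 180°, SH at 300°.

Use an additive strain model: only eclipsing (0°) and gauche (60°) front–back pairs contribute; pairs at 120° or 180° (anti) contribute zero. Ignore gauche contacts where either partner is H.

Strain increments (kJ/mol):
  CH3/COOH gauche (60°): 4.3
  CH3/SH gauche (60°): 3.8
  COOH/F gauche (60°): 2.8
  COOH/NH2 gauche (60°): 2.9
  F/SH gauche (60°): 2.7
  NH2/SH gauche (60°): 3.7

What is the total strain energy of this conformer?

13.5 kJ/mol

This conformer (staggered): NH2(0°)/SH(300°) gauche 3.7; CH3(120°)/COOH(180°) gauche 4.3; F(240°)/COOH(180°) gauche 2.8; F(240°)/SH(300°) gauche 2.7 → 13.5 kJ/mol.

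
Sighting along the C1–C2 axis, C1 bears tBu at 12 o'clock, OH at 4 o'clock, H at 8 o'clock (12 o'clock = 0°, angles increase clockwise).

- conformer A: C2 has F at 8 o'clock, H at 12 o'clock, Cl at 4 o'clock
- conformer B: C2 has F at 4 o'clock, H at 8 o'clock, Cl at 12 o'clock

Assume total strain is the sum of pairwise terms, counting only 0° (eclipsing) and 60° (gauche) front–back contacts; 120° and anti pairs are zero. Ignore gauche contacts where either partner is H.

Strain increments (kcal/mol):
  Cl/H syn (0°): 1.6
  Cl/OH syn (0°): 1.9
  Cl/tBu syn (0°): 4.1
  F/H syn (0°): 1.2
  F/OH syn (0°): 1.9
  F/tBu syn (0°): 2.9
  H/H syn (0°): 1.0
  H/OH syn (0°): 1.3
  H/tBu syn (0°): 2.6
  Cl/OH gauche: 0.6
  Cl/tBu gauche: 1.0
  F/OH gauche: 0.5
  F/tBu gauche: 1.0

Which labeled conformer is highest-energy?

B

A (eclipsed): tBu–H eclipsed, OH–Cl eclipsed, H–F eclipsed; 2.6 + 1.9 + 1.2 = 5.7 kcal/mol.
B (eclipsed): tBu–Cl eclipsed, OH–F eclipsed, H–H eclipsed; 4.1 + 1.9 + 1.0 = 7.0 kcal/mol.
B has the highest total (7.0 kcal/mol).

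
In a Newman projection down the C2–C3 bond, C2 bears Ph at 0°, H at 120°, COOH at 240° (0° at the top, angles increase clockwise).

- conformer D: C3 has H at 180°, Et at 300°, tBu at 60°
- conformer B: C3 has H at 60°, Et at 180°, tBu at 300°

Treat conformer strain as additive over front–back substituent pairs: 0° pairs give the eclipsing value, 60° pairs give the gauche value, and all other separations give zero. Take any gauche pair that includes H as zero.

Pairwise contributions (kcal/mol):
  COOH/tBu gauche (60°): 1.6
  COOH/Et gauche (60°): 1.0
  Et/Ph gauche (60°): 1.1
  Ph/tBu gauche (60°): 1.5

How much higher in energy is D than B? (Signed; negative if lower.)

D (staggered): Ph(0°)/Et(300°) gauche 1.1; Ph(0°)/tBu(60°) gauche 1.5; COOH(240°)/Et(300°) gauche 1.0 → 3.6 kcal/mol.
B (staggered): Ph(0°)/tBu(300°) gauche 1.5; COOH(240°)/Et(180°) gauche 1.0; COOH(240°)/tBu(300°) gauche 1.6 → 4.1 kcal/mol.
E(D) − E(B) = 3.6 − 4.1 = -0.5 kcal/mol.

-0.5 kcal/mol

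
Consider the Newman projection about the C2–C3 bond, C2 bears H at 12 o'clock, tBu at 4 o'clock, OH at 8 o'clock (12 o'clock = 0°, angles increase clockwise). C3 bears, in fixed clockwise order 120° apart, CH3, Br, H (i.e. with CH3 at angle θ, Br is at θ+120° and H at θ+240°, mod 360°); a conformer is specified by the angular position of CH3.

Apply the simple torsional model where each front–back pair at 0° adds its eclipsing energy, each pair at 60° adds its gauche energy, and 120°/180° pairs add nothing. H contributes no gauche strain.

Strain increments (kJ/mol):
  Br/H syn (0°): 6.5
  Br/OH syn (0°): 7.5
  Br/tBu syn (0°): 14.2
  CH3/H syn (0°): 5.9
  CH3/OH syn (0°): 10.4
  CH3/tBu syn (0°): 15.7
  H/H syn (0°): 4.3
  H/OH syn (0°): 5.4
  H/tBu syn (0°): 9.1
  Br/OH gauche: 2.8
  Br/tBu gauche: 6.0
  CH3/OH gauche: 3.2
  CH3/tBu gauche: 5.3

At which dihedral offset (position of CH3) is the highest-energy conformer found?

120°

CH3 at 0° (eclipsed): H(0°)/CH3(0°) eclipsed 5.9; tBu(120°)/Br(120°) eclipsed 14.2; OH(240°)/H(240°) eclipsed 5.4 → 25.5 kJ/mol.
CH3 at 60° (staggered): tBu(120°)/CH3(60°) gauche 5.3; tBu(120°)/Br(180°) gauche 6.0; OH(240°)/Br(180°) gauche 2.8 → 14.1 kJ/mol.
CH3 at 120° (eclipsed): H(0°)/H(0°) eclipsed 4.3; tBu(120°)/CH3(120°) eclipsed 15.7; OH(240°)/Br(240°) eclipsed 7.5 → 27.5 kJ/mol.
CH3 at 180° (staggered): tBu(120°)/CH3(180°) gauche 5.3; OH(240°)/CH3(180°) gauche 3.2; OH(240°)/Br(300°) gauche 2.8 → 11.3 kJ/mol.
CH3 at 240° (eclipsed): H(0°)/Br(0°) eclipsed 6.5; tBu(120°)/H(120°) eclipsed 9.1; OH(240°)/CH3(240°) eclipsed 10.4 → 26.0 kJ/mol.
CH3 at 300° (staggered): tBu(120°)/Br(60°) gauche 6.0; OH(240°)/CH3(300°) gauche 3.2 → 9.2 kJ/mol.
The maximum (27.5 kJ/mol) occurs with CH3 at 120°.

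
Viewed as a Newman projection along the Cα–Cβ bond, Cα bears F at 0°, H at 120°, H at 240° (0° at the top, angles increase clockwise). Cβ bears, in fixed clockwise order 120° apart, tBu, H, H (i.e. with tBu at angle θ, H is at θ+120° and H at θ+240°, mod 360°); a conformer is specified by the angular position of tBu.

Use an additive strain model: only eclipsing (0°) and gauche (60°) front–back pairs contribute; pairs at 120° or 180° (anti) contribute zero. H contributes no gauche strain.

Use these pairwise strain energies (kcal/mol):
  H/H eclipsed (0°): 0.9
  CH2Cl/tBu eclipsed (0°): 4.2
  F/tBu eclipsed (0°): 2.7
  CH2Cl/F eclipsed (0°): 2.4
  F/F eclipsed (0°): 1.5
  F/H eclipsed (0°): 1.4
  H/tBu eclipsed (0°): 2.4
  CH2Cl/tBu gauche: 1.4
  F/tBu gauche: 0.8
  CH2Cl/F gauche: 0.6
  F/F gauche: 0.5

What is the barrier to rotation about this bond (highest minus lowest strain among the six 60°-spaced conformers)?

tBu at 0° (eclipsed): F(0°)/tBu(0°) eclipsed 2.7; H(120°)/H(120°) eclipsed 0.9; H(240°)/H(240°) eclipsed 0.9 → 4.5 kcal/mol.
tBu at 60° (staggered): F(0°)/tBu(60°) gauche 0.8 → 0.8 kcal/mol.
tBu at 120° (eclipsed): F(0°)/H(0°) eclipsed 1.4; H(120°)/tBu(120°) eclipsed 2.4; H(240°)/H(240°) eclipsed 0.9 → 4.7 kcal/mol.
tBu at 180° (staggered): no non-H gauche contacts → 0.0 kcal/mol.
tBu at 240° (eclipsed): F(0°)/H(0°) eclipsed 1.4; H(120°)/H(120°) eclipsed 0.9; H(240°)/tBu(240°) eclipsed 2.4 → 4.7 kcal/mol.
tBu at 300° (staggered): F(0°)/tBu(300°) gauche 0.8 → 0.8 kcal/mol.
Max at 120° (4.7 kcal/mol), min at 180° (0.0 kcal/mol); barrier = 4.7 kcal/mol.

4.7 kcal/mol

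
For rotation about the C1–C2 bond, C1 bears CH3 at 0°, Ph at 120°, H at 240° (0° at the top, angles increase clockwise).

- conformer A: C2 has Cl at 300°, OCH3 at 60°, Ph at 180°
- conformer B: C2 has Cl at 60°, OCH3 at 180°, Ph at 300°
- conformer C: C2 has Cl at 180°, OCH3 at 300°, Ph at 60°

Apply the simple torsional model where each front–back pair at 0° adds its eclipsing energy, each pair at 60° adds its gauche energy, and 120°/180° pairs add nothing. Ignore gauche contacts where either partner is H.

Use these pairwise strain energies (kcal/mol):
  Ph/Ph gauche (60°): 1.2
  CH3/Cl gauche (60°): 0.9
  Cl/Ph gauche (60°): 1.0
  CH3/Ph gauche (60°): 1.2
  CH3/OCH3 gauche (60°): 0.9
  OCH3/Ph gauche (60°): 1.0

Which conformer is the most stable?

A

A (staggered): CH3–Cl gauche, CH3–OCH3 gauche, Ph–OCH3 gauche, Ph–Ph gauche; 0.9 + 0.9 + 1.0 + 1.2 = 4.0 kcal/mol.
B (staggered): CH3–Cl gauche, CH3–Ph gauche, Ph–Cl gauche, Ph–OCH3 gauche; 0.9 + 1.2 + 1.0 + 1.0 = 4.1 kcal/mol.
C (staggered): CH3–OCH3 gauche, CH3–Ph gauche, Ph–Cl gauche, Ph–Ph gauche; 0.9 + 1.2 + 1.0 + 1.2 = 4.3 kcal/mol.
A has the lowest total (4.0 kcal/mol).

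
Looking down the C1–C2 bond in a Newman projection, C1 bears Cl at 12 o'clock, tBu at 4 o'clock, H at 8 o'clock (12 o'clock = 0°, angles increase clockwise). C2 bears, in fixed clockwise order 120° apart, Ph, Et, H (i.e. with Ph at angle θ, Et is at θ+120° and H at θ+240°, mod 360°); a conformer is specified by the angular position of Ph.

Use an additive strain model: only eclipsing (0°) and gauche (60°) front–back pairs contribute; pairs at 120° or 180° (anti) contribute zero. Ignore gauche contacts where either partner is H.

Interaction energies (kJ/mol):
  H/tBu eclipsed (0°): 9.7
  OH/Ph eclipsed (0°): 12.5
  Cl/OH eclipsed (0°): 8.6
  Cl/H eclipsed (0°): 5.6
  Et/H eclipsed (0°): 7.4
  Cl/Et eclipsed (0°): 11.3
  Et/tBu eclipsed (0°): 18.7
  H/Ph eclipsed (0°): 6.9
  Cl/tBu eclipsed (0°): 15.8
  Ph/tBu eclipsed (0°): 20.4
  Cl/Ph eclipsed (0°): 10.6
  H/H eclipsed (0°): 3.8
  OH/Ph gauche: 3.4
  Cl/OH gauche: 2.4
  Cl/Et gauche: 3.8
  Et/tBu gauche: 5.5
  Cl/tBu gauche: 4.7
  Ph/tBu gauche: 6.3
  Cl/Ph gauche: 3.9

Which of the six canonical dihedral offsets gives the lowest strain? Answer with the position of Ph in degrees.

Ph at 0° is eclipsed. Cl at 0° is eclipsed with Ph at 0° (10.6); tBu at 120° is eclipsed with Et at 120° (18.7); H at 240° is eclipsed with H at 240° (3.8). Total 33.1 kJ/mol.
Ph at 60° is staggered. Cl at 0° is gauche with Ph at 60° (3.9); tBu at 120° is gauche with Ph at 60° (6.3); tBu at 120° is gauche with Et at 180° (5.5). Total 15.7 kJ/mol.
Ph at 120° is eclipsed. Cl at 0° is eclipsed with H at 0° (5.6); tBu at 120° is eclipsed with Ph at 120° (20.4); H at 240° is eclipsed with Et at 240° (7.4). Total 33.4 kJ/mol.
Ph at 180° is staggered. Cl at 0° is gauche with Et at 300° (3.8); tBu at 120° is gauche with Ph at 180° (6.3). Total 10.1 kJ/mol.
Ph at 240° is eclipsed. Cl at 0° is eclipsed with Et at 0° (11.3); tBu at 120° is eclipsed with H at 120° (9.7); H at 240° is eclipsed with Ph at 240° (6.9). Total 27.9 kJ/mol.
Ph at 300° is staggered. Cl at 0° is gauche with Ph at 300° (3.9); Cl at 0° is gauche with Et at 60° (3.8); tBu at 120° is gauche with Et at 60° (5.5). Total 13.2 kJ/mol.
The minimum (10.1 kJ/mol) occurs with Ph at 180°.

180°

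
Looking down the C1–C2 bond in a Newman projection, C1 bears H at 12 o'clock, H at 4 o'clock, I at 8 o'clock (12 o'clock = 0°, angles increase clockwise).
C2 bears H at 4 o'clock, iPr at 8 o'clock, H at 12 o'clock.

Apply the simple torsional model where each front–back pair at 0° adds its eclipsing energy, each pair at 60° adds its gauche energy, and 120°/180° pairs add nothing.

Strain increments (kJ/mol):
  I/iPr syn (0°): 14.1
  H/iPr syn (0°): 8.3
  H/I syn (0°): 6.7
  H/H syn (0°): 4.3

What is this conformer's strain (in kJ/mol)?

This conformer (eclipsed): H–H eclipsed, H–H eclipsed, I–iPr eclipsed; 4.3 + 4.3 + 14.1 = 22.7 kJ/mol.

22.7 kJ/mol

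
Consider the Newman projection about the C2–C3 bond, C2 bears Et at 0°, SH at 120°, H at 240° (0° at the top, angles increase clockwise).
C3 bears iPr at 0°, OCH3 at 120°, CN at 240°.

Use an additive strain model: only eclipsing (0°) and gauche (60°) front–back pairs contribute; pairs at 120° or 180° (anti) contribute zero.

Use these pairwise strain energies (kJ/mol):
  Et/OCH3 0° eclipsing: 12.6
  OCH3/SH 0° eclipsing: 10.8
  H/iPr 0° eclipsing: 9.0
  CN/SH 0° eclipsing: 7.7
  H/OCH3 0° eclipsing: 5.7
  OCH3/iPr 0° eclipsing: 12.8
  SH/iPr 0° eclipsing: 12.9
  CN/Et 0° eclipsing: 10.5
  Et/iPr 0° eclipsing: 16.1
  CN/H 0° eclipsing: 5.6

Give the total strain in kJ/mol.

32.5 kJ/mol

This conformer (eclipsed): Et(0°)/iPr(0°) eclipsed 16.1; SH(120°)/OCH3(120°) eclipsed 10.8; H(240°)/CN(240°) eclipsed 5.6 → 32.5 kJ/mol.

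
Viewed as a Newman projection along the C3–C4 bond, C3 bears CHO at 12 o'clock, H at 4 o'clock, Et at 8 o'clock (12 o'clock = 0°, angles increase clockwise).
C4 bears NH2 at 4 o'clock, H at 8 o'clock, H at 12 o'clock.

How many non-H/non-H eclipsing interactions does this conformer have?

Every eclipsing pair involves H, so the count is 0.

0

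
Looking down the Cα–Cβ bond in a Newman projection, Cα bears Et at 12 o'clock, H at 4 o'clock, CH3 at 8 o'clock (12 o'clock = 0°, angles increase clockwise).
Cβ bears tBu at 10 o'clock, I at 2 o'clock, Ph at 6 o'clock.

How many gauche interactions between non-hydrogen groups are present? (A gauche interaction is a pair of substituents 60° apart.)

Non-H gauche pairs: Et(0°)/tBu(300°); Et(0°)/I(60°); CH3(240°)/tBu(300°); CH3(240°)/Ph(180°) — 4 interactions.

4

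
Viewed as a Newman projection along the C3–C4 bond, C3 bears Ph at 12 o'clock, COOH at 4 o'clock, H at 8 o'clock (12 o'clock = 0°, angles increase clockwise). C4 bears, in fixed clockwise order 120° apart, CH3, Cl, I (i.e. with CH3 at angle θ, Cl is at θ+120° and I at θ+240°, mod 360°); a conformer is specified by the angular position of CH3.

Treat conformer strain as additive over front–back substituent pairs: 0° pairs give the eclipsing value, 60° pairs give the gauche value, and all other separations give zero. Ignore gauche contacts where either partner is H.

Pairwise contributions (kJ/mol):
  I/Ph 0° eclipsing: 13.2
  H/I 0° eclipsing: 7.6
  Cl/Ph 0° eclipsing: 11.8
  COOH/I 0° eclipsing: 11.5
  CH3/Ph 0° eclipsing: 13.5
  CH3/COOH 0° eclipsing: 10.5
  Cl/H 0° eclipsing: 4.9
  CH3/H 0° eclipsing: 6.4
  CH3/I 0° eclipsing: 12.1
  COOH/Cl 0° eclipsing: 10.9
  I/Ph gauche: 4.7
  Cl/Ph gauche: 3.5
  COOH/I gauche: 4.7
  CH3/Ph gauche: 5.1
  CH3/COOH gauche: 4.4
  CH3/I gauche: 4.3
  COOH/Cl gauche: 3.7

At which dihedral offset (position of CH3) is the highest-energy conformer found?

CH3 at 0° (eclipsed): Ph–CH3 eclipsed, COOH–Cl eclipsed, H–I eclipsed; 13.5 + 10.9 + 7.6 = 32.0 kJ/mol.
CH3 at 60° (staggered): Ph–CH3 gauche, Ph–I gauche, COOH–CH3 gauche, COOH–Cl gauche; 5.1 + 4.7 + 4.4 + 3.7 = 17.9 kJ/mol.
CH3 at 120° (eclipsed): Ph–I eclipsed, COOH–CH3 eclipsed, H–Cl eclipsed; 13.2 + 10.5 + 4.9 = 28.6 kJ/mol.
CH3 at 180° (staggered): Ph–Cl gauche, Ph–I gauche, COOH–CH3 gauche, COOH–I gauche; 3.5 + 4.7 + 4.4 + 4.7 = 17.3 kJ/mol.
CH3 at 240° (eclipsed): Ph–Cl eclipsed, COOH–I eclipsed, H–CH3 eclipsed; 11.8 + 11.5 + 6.4 = 29.7 kJ/mol.
CH3 at 300° (staggered): Ph–CH3 gauche, Ph–Cl gauche, COOH–Cl gauche, COOH–I gauche; 5.1 + 3.5 + 3.7 + 4.7 = 17.0 kJ/mol.
The maximum (32.0 kJ/mol) occurs with CH3 at 0°.

0°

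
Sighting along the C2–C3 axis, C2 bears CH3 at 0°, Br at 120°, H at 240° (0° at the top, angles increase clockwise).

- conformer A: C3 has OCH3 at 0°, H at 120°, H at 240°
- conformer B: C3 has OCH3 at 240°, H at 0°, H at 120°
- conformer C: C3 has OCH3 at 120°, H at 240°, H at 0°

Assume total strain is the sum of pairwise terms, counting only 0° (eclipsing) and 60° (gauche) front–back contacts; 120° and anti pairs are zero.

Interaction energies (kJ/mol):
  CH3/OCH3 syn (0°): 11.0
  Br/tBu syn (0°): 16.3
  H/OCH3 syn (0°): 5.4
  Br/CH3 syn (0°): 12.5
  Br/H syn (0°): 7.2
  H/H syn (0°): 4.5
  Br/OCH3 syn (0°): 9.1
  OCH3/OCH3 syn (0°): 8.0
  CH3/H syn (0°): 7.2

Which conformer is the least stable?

A

A is eclipsed. CH3 at 0° is eclipsed with OCH3 at 0° (11.0); Br at 120° is eclipsed with H at 120° (7.2); H at 240° is eclipsed with H at 240° (4.5). Total 22.7 kJ/mol.
B is eclipsed. CH3 at 0° is eclipsed with H at 0° (7.2); Br at 120° is eclipsed with H at 120° (7.2); H at 240° is eclipsed with OCH3 at 240° (5.4). Total 19.8 kJ/mol.
C is eclipsed. CH3 at 0° is eclipsed with H at 0° (7.2); Br at 120° is eclipsed with OCH3 at 120° (9.1); H at 240° is eclipsed with H at 240° (4.5). Total 20.8 kJ/mol.
A has the highest total (22.7 kJ/mol).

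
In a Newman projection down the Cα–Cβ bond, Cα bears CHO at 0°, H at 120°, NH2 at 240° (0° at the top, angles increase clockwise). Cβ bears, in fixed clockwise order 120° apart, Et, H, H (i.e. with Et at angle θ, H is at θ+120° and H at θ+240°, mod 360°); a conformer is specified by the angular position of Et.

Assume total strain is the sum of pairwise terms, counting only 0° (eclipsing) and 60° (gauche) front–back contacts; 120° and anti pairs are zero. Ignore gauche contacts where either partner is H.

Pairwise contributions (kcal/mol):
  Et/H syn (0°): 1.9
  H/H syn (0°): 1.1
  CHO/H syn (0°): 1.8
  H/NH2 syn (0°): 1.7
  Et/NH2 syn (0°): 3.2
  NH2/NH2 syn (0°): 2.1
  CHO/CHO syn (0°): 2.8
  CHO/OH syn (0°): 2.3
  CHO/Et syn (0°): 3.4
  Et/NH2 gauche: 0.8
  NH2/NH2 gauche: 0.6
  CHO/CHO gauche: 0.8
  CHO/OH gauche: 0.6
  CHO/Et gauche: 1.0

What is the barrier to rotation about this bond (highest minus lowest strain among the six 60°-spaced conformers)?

5.4 kcal/mol

Et at 0° (eclipsed): CHO(0°)/Et(0°) eclipsed 3.4; H(120°)/H(120°) eclipsed 1.1; NH2(240°)/H(240°) eclipsed 1.7 → 6.2 kcal/mol.
Et at 60° (staggered): CHO(0°)/Et(60°) gauche 1.0 → 1.0 kcal/mol.
Et at 120° (eclipsed): CHO(0°)/H(0°) eclipsed 1.8; H(120°)/Et(120°) eclipsed 1.9; NH2(240°)/H(240°) eclipsed 1.7 → 5.4 kcal/mol.
Et at 180° (staggered): NH2(240°)/Et(180°) gauche 0.8 → 0.8 kcal/mol.
Et at 240° (eclipsed): CHO(0°)/H(0°) eclipsed 1.8; H(120°)/H(120°) eclipsed 1.1; NH2(240°)/Et(240°) eclipsed 3.2 → 6.1 kcal/mol.
Et at 300° (staggered): CHO(0°)/Et(300°) gauche 1.0; NH2(240°)/Et(300°) gauche 0.8 → 1.8 kcal/mol.
Max at 0° (6.2 kcal/mol), min at 180° (0.8 kcal/mol); barrier = 5.4 kcal/mol.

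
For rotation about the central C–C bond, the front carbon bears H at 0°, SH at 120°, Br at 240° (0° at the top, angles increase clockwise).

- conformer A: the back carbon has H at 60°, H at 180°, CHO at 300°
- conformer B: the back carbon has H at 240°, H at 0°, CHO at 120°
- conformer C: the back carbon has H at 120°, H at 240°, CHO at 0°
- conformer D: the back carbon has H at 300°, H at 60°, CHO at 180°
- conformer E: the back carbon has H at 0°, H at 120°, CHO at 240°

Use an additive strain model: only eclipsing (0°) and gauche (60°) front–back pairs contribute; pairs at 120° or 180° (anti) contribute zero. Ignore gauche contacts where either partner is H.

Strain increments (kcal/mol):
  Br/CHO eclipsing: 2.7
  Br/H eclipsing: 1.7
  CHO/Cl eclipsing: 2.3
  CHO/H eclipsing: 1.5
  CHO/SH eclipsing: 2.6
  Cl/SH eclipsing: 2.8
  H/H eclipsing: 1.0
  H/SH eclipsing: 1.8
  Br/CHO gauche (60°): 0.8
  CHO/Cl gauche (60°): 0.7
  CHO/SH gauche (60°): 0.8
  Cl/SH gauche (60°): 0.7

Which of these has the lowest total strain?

A

A (staggered): Br(240°)/CHO(300°) gauche 0.8 → 0.8 kcal/mol.
B (eclipsed): H(0°)/H(0°) eclipsed 1.0; SH(120°)/CHO(120°) eclipsed 2.6; Br(240°)/H(240°) eclipsed 1.7 → 5.3 kcal/mol.
C (eclipsed): H(0°)/CHO(0°) eclipsed 1.5; SH(120°)/H(120°) eclipsed 1.8; Br(240°)/H(240°) eclipsed 1.7 → 5.0 kcal/mol.
D (staggered): SH(120°)/CHO(180°) gauche 0.8; Br(240°)/CHO(180°) gauche 0.8 → 1.6 kcal/mol.
E (eclipsed): H(0°)/H(0°) eclipsed 1.0; SH(120°)/H(120°) eclipsed 1.8; Br(240°)/CHO(240°) eclipsed 2.7 → 5.5 kcal/mol.
A has the lowest total (0.8 kcal/mol).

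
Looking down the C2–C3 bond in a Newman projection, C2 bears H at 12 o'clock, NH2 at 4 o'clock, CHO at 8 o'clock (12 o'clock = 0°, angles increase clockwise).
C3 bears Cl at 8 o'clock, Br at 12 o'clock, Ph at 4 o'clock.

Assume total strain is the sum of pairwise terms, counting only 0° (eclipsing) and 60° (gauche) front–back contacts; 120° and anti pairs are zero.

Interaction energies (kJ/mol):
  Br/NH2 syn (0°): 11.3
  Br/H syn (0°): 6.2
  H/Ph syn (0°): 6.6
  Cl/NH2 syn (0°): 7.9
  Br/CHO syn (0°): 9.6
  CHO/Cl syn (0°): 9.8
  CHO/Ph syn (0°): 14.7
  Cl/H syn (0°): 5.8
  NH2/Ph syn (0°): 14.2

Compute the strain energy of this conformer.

30.2 kJ/mol

This conformer (eclipsed): H–Br eclipsed, NH2–Ph eclipsed, CHO–Cl eclipsed; 6.2 + 14.2 + 9.8 = 30.2 kJ/mol.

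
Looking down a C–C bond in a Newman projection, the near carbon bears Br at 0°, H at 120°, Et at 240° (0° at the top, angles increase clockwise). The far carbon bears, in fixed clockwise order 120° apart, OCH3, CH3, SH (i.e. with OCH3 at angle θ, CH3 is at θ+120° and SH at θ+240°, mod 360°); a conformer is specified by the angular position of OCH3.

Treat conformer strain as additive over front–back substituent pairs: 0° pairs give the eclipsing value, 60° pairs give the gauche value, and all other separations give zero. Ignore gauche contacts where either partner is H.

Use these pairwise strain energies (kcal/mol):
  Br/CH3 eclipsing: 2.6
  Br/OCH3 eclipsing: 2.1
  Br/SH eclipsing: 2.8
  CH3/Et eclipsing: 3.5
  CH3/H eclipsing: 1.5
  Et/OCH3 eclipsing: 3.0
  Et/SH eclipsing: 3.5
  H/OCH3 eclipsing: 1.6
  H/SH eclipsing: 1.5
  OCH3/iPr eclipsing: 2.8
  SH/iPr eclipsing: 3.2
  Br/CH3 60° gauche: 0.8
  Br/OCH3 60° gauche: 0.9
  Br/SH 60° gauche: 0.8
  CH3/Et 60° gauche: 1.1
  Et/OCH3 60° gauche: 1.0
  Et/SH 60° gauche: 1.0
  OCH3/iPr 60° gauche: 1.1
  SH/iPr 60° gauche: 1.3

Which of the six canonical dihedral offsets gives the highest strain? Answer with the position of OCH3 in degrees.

120°

OCH3 at 0° (eclipsed): Br–OCH3 eclipsed, H–CH3 eclipsed, Et–SH eclipsed; 2.1 + 1.5 + 3.5 = 7.1 kcal/mol.
OCH3 at 60° (staggered): Br–OCH3 gauche, Br–SH gauche, Et–CH3 gauche, Et–SH gauche; 0.9 + 0.8 + 1.1 + 1.0 = 3.8 kcal/mol.
OCH3 at 120° (eclipsed): Br–SH eclipsed, H–OCH3 eclipsed, Et–CH3 eclipsed; 2.8 + 1.6 + 3.5 = 7.9 kcal/mol.
OCH3 at 180° (staggered): Br–CH3 gauche, Br–SH gauche, Et–OCH3 gauche, Et–CH3 gauche; 0.8 + 0.8 + 1.0 + 1.1 = 3.7 kcal/mol.
OCH3 at 240° (eclipsed): Br–CH3 eclipsed, H–SH eclipsed, Et–OCH3 eclipsed; 2.6 + 1.5 + 3.0 = 7.1 kcal/mol.
OCH3 at 300° (staggered): Br–OCH3 gauche, Br–CH3 gauche, Et–OCH3 gauche, Et–SH gauche; 0.9 + 0.8 + 1.0 + 1.0 = 3.7 kcal/mol.
The maximum (7.9 kcal/mol) occurs with OCH3 at 120°.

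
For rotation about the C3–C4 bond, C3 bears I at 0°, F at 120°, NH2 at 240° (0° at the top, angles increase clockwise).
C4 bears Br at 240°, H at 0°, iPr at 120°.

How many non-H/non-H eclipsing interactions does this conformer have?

2

Non-H eclipsing pairs: F(120°)/iPr(120°); NH2(240°)/Br(240°) — 2 interactions.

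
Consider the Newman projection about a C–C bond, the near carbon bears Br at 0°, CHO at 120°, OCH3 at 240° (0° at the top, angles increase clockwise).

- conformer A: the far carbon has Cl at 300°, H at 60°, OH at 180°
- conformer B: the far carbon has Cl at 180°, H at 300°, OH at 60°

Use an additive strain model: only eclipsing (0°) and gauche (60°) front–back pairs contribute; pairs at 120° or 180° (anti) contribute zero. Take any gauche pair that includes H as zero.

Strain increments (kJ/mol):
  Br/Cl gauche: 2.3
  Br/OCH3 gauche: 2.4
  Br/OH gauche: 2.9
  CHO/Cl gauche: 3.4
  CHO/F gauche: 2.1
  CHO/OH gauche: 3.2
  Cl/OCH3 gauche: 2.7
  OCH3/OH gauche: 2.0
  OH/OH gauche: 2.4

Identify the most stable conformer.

A

A (staggered): Br–Cl gauche, CHO–OH gauche, OCH3–Cl gauche, OCH3–OH gauche; 2.3 + 3.2 + 2.7 + 2.0 = 10.2 kJ/mol.
B (staggered): Br–OH gauche, CHO–Cl gauche, CHO–OH gauche, OCH3–Cl gauche; 2.9 + 3.4 + 3.2 + 2.7 = 12.2 kJ/mol.
A has the lowest total (10.2 kJ/mol).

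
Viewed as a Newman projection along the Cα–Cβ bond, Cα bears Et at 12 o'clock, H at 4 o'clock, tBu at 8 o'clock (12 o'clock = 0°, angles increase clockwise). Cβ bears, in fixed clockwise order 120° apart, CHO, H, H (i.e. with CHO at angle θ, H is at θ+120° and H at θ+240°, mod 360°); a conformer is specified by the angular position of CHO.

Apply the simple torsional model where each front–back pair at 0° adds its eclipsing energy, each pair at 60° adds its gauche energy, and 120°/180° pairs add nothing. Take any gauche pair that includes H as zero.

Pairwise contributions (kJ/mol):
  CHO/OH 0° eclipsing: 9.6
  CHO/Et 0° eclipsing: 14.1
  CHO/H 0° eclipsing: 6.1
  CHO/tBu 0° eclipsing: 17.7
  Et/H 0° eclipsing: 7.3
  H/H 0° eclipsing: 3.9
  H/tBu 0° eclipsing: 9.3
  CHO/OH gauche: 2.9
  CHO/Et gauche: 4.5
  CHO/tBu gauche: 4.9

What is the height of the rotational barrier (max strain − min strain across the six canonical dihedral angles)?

CHO at 0° is eclipsed. Et at 0° is eclipsed with CHO at 0° (14.1); H at 120° is eclipsed with H at 120° (3.9); tBu at 240° is eclipsed with H at 240° (9.3). Total 27.3 kJ/mol.
CHO at 60° is staggered. Et at 0° is gauche with CHO at 60° (4.5). Total 4.5 kJ/mol.
CHO at 120° is eclipsed. Et at 0° is eclipsed with H at 0° (7.3); H at 120° is eclipsed with CHO at 120° (6.1); tBu at 240° is eclipsed with H at 240° (9.3). Total 22.7 kJ/mol.
CHO at 180° is staggered. tBu at 240° is gauche with CHO at 180° (4.9). Total 4.9 kJ/mol.
CHO at 240° is eclipsed. Et at 0° is eclipsed with H at 0° (7.3); H at 120° is eclipsed with H at 120° (3.9); tBu at 240° is eclipsed with CHO at 240° (17.7). Total 28.9 kJ/mol.
CHO at 300° is staggered. Et at 0° is gauche with CHO at 300° (4.5); tBu at 240° is gauche with CHO at 300° (4.9). Total 9.4 kJ/mol.
Max at 240° (28.9 kJ/mol), min at 60° (4.5 kJ/mol); barrier = 24.4 kJ/mol.

24.4 kJ/mol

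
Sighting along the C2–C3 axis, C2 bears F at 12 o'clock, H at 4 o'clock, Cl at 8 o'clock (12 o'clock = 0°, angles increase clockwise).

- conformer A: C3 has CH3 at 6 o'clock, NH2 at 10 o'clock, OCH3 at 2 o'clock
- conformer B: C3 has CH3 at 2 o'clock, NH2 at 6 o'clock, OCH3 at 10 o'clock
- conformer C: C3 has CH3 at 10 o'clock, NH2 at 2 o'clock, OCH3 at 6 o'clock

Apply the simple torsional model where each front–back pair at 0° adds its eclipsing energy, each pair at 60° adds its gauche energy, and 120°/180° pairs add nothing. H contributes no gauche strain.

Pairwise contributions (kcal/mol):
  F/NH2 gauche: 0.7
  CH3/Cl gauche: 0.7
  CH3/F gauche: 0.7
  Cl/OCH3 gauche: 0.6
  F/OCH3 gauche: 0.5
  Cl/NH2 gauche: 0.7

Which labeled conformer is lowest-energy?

B

A (staggered): F(0°)/NH2(300°) gauche 0.7; F(0°)/OCH3(60°) gauche 0.5; Cl(240°)/CH3(180°) gauche 0.7; Cl(240°)/NH2(300°) gauche 0.7 → 2.6 kcal/mol.
B (staggered): F(0°)/CH3(60°) gauche 0.7; F(0°)/OCH3(300°) gauche 0.5; Cl(240°)/NH2(180°) gauche 0.7; Cl(240°)/OCH3(300°) gauche 0.6 → 2.5 kcal/mol.
C (staggered): F(0°)/CH3(300°) gauche 0.7; F(0°)/NH2(60°) gauche 0.7; Cl(240°)/CH3(300°) gauche 0.7; Cl(240°)/OCH3(180°) gauche 0.6 → 2.7 kcal/mol.
B has the lowest total (2.5 kcal/mol).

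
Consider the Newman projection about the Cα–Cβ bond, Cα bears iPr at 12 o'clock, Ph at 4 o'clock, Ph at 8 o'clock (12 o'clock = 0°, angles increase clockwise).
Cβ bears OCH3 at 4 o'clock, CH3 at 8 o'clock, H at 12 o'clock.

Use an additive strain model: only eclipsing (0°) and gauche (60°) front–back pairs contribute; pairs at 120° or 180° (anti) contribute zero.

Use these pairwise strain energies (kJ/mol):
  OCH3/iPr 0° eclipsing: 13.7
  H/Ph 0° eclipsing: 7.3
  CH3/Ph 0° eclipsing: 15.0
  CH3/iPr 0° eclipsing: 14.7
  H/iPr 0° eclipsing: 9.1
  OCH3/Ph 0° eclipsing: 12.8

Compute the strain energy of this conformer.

This conformer is eclipsed. iPr at 0° is eclipsed with H at 0° (9.1); Ph at 120° is eclipsed with OCH3 at 120° (12.8); Ph at 240° is eclipsed with CH3 at 240° (15.0). Total 36.9 kJ/mol.

36.9 kJ/mol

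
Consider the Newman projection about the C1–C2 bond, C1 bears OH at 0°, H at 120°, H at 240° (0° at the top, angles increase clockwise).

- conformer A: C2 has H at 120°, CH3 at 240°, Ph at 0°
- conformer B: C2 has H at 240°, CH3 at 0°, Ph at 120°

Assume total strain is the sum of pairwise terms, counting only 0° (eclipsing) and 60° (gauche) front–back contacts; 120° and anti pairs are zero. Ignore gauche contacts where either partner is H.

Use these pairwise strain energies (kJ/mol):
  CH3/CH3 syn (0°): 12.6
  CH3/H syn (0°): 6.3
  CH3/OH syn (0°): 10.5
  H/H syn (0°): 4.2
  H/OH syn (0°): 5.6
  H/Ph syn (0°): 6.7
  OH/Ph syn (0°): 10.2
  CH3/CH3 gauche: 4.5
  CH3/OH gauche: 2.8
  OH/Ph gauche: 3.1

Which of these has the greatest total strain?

A is eclipsed. OH at 0° is eclipsed with Ph at 0° (10.2); H at 120° is eclipsed with H at 120° (4.2); H at 240° is eclipsed with CH3 at 240° (6.3). Total 20.7 kJ/mol.
B is eclipsed. OH at 0° is eclipsed with CH3 at 0° (10.5); H at 120° is eclipsed with Ph at 120° (6.7); H at 240° is eclipsed with H at 240° (4.2). Total 21.4 kJ/mol.
B has the highest total (21.4 kJ/mol).

B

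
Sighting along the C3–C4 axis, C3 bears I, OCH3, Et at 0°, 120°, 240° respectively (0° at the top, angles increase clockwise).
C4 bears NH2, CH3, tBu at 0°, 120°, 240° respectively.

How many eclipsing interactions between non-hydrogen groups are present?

Non-H eclipsing pairs: I(0°)/NH2(0°); OCH3(120°)/CH3(120°); Et(240°)/tBu(240°) — 3 interactions.

3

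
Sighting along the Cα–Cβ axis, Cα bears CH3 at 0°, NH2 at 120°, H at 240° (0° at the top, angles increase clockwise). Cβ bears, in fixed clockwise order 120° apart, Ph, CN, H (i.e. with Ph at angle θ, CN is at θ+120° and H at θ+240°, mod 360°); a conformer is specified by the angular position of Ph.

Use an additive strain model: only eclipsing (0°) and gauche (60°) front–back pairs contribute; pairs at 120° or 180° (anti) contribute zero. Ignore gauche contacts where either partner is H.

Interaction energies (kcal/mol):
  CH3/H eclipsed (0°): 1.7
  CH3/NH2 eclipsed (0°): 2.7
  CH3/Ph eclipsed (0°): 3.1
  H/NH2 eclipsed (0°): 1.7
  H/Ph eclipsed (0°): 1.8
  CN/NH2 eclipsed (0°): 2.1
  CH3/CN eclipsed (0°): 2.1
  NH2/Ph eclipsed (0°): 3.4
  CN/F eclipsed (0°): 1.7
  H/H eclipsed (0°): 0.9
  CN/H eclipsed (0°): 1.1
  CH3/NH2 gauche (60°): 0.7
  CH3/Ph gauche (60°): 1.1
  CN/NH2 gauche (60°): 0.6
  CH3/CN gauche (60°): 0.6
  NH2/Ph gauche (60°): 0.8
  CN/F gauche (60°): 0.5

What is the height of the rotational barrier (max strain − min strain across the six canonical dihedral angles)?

Ph at 0° (eclipsed): CH3–Ph eclipsed, NH2–CN eclipsed, H–H eclipsed; 3.1 + 2.1 + 0.9 = 6.1 kcal/mol.
Ph at 60° (staggered): CH3–Ph gauche, NH2–Ph gauche, NH2–CN gauche; 1.1 + 0.8 + 0.6 = 2.5 kcal/mol.
Ph at 120° (eclipsed): CH3–H eclipsed, NH2–Ph eclipsed, H–CN eclipsed; 1.7 + 3.4 + 1.1 = 6.2 kcal/mol.
Ph at 180° (staggered): CH3–CN gauche, NH2–Ph gauche; 0.6 + 0.8 = 1.4 kcal/mol.
Ph at 240° (eclipsed): CH3–CN eclipsed, NH2–H eclipsed, H–Ph eclipsed; 2.1 + 1.7 + 1.8 = 5.6 kcal/mol.
Ph at 300° (staggered): CH3–Ph gauche, CH3–CN gauche, NH2–CN gauche; 1.1 + 0.6 + 0.6 = 2.3 kcal/mol.
Max at 120° (6.2 kcal/mol), min at 180° (1.4 kcal/mol); barrier = 4.8 kcal/mol.

4.8 kcal/mol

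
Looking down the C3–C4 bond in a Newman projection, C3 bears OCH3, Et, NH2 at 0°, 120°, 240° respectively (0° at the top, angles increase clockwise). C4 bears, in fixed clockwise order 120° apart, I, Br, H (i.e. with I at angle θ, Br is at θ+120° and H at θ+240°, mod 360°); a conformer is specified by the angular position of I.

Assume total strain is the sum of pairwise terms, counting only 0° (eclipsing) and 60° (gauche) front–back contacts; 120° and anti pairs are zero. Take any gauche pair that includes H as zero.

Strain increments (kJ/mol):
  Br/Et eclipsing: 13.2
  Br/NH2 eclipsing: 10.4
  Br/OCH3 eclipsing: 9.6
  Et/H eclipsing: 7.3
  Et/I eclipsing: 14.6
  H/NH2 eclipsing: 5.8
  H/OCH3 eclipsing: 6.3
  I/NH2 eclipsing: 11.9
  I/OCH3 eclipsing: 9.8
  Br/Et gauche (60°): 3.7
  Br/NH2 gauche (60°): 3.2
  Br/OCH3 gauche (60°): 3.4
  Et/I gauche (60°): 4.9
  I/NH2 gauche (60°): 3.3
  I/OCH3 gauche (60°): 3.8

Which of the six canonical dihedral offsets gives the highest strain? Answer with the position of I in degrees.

120°

I at 0° (eclipsed): OCH3(0°)/I(0°) eclipsed 9.8; Et(120°)/Br(120°) eclipsed 13.2; NH2(240°)/H(240°) eclipsed 5.8 → 28.8 kJ/mol.
I at 60° (staggered): OCH3(0°)/I(60°) gauche 3.8; Et(120°)/I(60°) gauche 4.9; Et(120°)/Br(180°) gauche 3.7; NH2(240°)/Br(180°) gauche 3.2 → 15.6 kJ/mol.
I at 120° (eclipsed): OCH3(0°)/H(0°) eclipsed 6.3; Et(120°)/I(120°) eclipsed 14.6; NH2(240°)/Br(240°) eclipsed 10.4 → 31.3 kJ/mol.
I at 180° (staggered): OCH3(0°)/Br(300°) gauche 3.4; Et(120°)/I(180°) gauche 4.9; NH2(240°)/I(180°) gauche 3.3; NH2(240°)/Br(300°) gauche 3.2 → 14.8 kJ/mol.
I at 240° (eclipsed): OCH3(0°)/Br(0°) eclipsed 9.6; Et(120°)/H(120°) eclipsed 7.3; NH2(240°)/I(240°) eclipsed 11.9 → 28.8 kJ/mol.
I at 300° (staggered): OCH3(0°)/I(300°) gauche 3.8; OCH3(0°)/Br(60°) gauche 3.4; Et(120°)/Br(60°) gauche 3.7; NH2(240°)/I(300°) gauche 3.3 → 14.2 kJ/mol.
The maximum (31.3 kJ/mol) occurs with I at 120°.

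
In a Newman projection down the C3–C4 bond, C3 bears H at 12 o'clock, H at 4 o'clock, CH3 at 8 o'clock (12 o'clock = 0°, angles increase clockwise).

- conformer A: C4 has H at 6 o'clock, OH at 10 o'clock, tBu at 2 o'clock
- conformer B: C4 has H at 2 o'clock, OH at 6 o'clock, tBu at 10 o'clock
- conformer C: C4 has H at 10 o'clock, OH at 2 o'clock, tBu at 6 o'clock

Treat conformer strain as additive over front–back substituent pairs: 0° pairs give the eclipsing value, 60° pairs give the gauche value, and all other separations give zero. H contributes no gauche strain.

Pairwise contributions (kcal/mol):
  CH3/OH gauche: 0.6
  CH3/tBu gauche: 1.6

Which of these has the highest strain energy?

A (staggered): CH3–OH gauche; 0.6 = 0.6 kcal/mol.
B (staggered): CH3–OH gauche, CH3–tBu gauche; 0.6 + 1.6 = 2.2 kcal/mol.
C (staggered): CH3–tBu gauche; 1.6 = 1.6 kcal/mol.
B has the highest total (2.2 kcal/mol).

B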